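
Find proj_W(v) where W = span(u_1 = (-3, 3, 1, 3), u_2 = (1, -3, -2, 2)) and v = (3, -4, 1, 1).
proj_W(v) = (421/220, -141/44, -377/220, 1/44)

Set up U = [u_1 | ... | u_2] ∈ R^(4×2). The projector onto W = col(U) is P = U (U^T U)^(-1) U^T.
Compute U^T U =
  [28, -8]
  [-8, 18],
and U^T v = (-17, 15).
Solve U^T U · c = U^T v for the coefficients: c = (-93/220, 71/110). The projection is proj_W(v) = U c.
Check: (v - proj_W(v)) · u_1 = 0  (should be 0).
Check: (v - proj_W(v)) · u_2 = 0  (should be 0).
Result: proj_W(v) = (421/220, -141/44, -377/220, 1/44).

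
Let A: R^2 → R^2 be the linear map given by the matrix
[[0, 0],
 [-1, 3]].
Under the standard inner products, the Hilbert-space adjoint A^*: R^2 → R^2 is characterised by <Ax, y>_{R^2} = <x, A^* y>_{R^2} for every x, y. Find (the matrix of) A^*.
A^* = A^T =
[[0, -1],
 [0, 3]]

For real matrices with standard dot products, the defining identity <Ax, y> = <x, A^* y> gives (Ax)^T y = x^T (A^*) y, i.e. x^T A^T y = x^T (A^*) y. Since this holds for all x, y, we must have A^* = A^T. Therefore
A^* =
[[0, -1],
 [0, 3]].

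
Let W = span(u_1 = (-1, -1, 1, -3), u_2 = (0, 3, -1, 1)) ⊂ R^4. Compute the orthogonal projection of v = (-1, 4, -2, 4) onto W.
proj_W(v) = (61/83, 352/83, -158/83, 280/83)

Set up U = [u_1 | ... | u_2] ∈ R^(4×2). The projector onto W = col(U) is P = U (U^T U)^(-1) U^T.
Compute U^T U =
  [12, -7]
  [-7, 11],
and U^T v = (-17, 18).
Solve U^T U · c = U^T v for the coefficients: c = (-61/83, 97/83). The projection is proj_W(v) = U c.
Check: (v - proj_W(v)) · u_1 = 0  (should be 0).
Check: (v - proj_W(v)) · u_2 = 0  (should be 0).
Result: proj_W(v) = (61/83, 352/83, -158/83, 280/83).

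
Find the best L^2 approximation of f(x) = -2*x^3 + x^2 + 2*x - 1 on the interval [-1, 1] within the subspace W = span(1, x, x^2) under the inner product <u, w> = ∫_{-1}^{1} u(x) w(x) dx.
g(x) = x^2 + 4*x/5 - 1

The best approximation g ∈ W is the orthogonal projection of f onto W. Writing g = a_0 + a_1 x + a_2 x^2, the coefficients solve the normal equations G · a = b where
  G_{ij} = <φ_i, φ_j> and b_i = <f, φ_i>, with φ_0 = 1, φ_1 = x, φ_2 = x^2.
G =
  [2, 0, 2/3]
  [0, 2/3, 0]
  [2/3, 0, 2/5],
b = (-4/3, 8/15, -4/15).
Solving gives a_0 = -1, a_1 = 4/5, a_2 = 1, so
  g(x) = x^2 + 4*x/5 - 1.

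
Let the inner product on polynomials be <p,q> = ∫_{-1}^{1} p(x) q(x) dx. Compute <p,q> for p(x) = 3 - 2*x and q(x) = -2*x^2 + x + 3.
<p,q> = 38/3

Expand the product: p(x)·q(x) = 4*x^3 - 8*x^2 - 3*x + 9.
∫_{-1}^{1} of each monomial x^k gives [2/(k+1) if k even, 0 if k odd]. Integrating term-by-term (or equivalently evaluating the antiderivative F(x) = x^4 - 8*x^3/3 - 3*x^2/2 + 9*x at the endpoints):
  F(1) − F(−1) = 35/6 − (-41/6) = 38/3.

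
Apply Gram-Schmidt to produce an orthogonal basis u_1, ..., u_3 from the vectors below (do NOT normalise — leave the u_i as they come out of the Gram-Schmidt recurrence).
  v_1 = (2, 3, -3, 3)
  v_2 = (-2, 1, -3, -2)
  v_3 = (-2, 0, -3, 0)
Orthogonal basis:
  u_1 = (2, 3, -3, 3)
  u_2 = (-66/31, 25/31, -87/31, -68/31)
  u_3 = (-225/277, -585/554, -291/554, 297/277)

Apply the Gram-Schmidt recurrence
  u_1 = v_1
  u_i = v_i − Σ_{j<i} ((v_i · u_j) / (u_j · u_j)) · u_j.

Step by step this gives:
  u_1 = (2, 3, -3, 3)
  u_2 = (-66/31, 25/31, -87/31, -68/31)
  u_3 = (-225/277, -585/554, -291/554, 297/277)

Orthogonality check:
  u_2 · u_1 = 0 (should be 0)
  u_3 · u_1 = 0 (should be 0)
  u_3 · u_2 = 0 (should be 0)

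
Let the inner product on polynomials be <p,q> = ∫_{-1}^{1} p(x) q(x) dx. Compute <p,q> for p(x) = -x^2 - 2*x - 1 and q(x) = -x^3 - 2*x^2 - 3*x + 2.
<p,q> = 8/5

Expand the product: p(x)·q(x) = x^5 + 4*x^4 + 8*x^3 + 6*x^2 - x - 2.
∫_{-1}^{1} of each monomial x^k gives [2/(k+1) if k even, 0 if k odd]. Integrating term-by-term (or equivalently evaluating the antiderivative F(x) = x^6/6 + 4*x^5/5 + 2*x^4 + 2*x^3 - x^2/2 - 2*x at the endpoints):
  F(1) − F(−1) = 37/15 − (13/15) = 8/5.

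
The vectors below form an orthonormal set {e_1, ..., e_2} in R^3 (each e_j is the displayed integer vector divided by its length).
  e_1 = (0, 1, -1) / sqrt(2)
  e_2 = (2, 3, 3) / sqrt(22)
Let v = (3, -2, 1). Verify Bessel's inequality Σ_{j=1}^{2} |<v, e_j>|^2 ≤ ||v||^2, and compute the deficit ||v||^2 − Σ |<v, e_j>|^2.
Σ |<v, e_j>|^2 = 54/11; ||v||^2 = 14; deficit = 100/11

Write each e_j = u_j / sqrt(<u_j, u_j>) where u_j is the displayed integer vector. Then <v, e_j> = <v, u_j> / sqrt(<u_j, u_j>), so |<v, e_j>|^2 = <v, u_j>^2 / <u_j, u_j>.
Coefficients: <v, e_1> = -3/sqrt(2), <v, e_2> = 3/sqrt(22).
Square and sum: Σ |<v, e_j>|^2 = 54/11.
Compute ||v||^2 = v·v = 14.
Deficit = 14 − 54/11 = 100/11 ≥ 0, confirming Bessel's inequality. (The deficit equals ||v − Σ <v,e_j> e_j||^2, the squared distance from v to span{e_j}.)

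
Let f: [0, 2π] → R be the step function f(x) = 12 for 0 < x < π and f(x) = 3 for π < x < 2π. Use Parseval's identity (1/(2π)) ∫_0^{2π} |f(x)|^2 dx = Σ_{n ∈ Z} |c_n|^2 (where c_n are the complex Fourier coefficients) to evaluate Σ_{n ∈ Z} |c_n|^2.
Σ |c_n|^2 = 153/2

Parseval equates the L^2 energy of f (normalised by 1/(2π)) with the ℓ^2 sum of its Fourier coefficients: (1/(2π)) ∫_0^{2π} |f|^2 = Σ |c_n|^2.
Compute the left side: (1/(2π)) [∫_0^π 12^2 dx + ∫_π^{2π} 3^2 dx] = (1/(2π)) · (144π + 9π) = (144 + 9)/2 = 153/2.
So Σ_{n ∈ Z} |c_n|^2 = 153/2.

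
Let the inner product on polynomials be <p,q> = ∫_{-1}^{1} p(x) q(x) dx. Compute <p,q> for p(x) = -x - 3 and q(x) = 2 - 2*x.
<p,q> = -32/3

Expand the product: p(x)·q(x) = 2*x^2 + 4*x - 6.
∫_{-1}^{1} of each monomial x^k gives [2/(k+1) if k even, 0 if k odd]. Integrating term-by-term (or equivalently evaluating the antiderivative F(x) = 2*x^3/3 + 2*x^2 - 6*x at the endpoints):
  F(1) − F(−1) = -10/3 − (22/3) = -32/3.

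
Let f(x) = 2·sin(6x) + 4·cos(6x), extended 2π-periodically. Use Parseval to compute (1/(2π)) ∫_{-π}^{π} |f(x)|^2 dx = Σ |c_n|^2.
Σ |c_n|^2 = 10

Expand |f|^2 and use orthogonality of {sin(nx), cos(mx)} on [-π, π]:
  ∫_{-π}^{π} sin(nx)^2 dx = π, ∫ cos(mx)^2 dx = π, and cross terms integrate to 0.
So ∫_{-π}^{π} f(x)^2 dx = 2^2 · π + 4^2 · π = (4 + 16)π.
Divide by 2π: (4 + 16)/2 = 10.
By Parseval, this equals Σ |c_n|^2.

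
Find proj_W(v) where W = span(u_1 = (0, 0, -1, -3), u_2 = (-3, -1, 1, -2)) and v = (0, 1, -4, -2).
proj_W(v) = (36/25, 12/25, -43/25, -69/25)

Set up U = [u_1 | ... | u_2] ∈ R^(4×2). The projector onto W = col(U) is P = U (U^T U)^(-1) U^T.
Compute U^T U =
  [10, 5]
  [5, 15],
and U^T v = (10, -1).
Solve U^T U · c = U^T v for the coefficients: c = (31/25, -12/25). The projection is proj_W(v) = U c.
Check: (v - proj_W(v)) · u_1 = 0  (should be 0).
Check: (v - proj_W(v)) · u_2 = 0  (should be 0).
Result: proj_W(v) = (36/25, 12/25, -43/25, -69/25).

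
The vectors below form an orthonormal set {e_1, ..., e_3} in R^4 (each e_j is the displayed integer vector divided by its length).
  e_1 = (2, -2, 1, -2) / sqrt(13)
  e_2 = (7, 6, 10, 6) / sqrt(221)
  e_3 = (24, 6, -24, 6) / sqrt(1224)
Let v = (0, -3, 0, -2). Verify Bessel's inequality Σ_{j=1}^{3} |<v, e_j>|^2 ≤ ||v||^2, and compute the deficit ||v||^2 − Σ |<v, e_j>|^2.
Σ |<v, e_j>|^2 = 25/2; ||v||^2 = 13; deficit = 1/2

Write each e_j = u_j / sqrt(<u_j, u_j>) where u_j is the displayed integer vector. Then <v, e_j> = <v, u_j> / sqrt(<u_j, u_j>), so |<v, e_j>|^2 = <v, u_j>^2 / <u_j, u_j>.
Coefficients: <v, e_1> = 10/sqrt(13), <v, e_2> = -30/sqrt(221), <v, e_3> = -30/sqrt(1224).
Square and sum: Σ |<v, e_j>|^2 = 25/2.
Compute ||v||^2 = v·v = 13.
Deficit = 13 − 25/2 = 1/2 ≥ 0, confirming Bessel's inequality. (The deficit equals ||v − Σ <v,e_j> e_j||^2, the squared distance from v to span{e_j}.)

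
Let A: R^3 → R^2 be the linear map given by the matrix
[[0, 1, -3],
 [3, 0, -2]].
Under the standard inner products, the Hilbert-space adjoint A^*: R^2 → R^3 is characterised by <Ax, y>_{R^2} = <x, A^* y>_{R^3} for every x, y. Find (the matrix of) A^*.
A^* = A^T =
[[0, 3],
 [1, 0],
 [-3, -2]]

For real matrices with standard dot products, the defining identity <Ax, y> = <x, A^* y> gives (Ax)^T y = x^T (A^*) y, i.e. x^T A^T y = x^T (A^*) y. Since this holds for all x, y, we must have A^* = A^T. Therefore
A^* =
[[0, 3],
 [1, 0],
 [-3, -2]].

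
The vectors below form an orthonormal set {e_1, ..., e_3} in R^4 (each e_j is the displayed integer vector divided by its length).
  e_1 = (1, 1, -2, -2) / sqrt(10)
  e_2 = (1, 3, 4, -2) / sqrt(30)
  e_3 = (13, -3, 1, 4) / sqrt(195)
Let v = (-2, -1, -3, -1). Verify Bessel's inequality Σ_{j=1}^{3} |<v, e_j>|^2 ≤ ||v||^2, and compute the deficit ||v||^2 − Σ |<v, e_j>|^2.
Σ |<v, e_j>|^2 = 190/13; ||v||^2 = 15; deficit = 5/13

Write each e_j = u_j / sqrt(<u_j, u_j>) where u_j is the displayed integer vector. Then <v, e_j> = <v, u_j> / sqrt(<u_j, u_j>), so |<v, e_j>|^2 = <v, u_j>^2 / <u_j, u_j>.
Coefficients: <v, e_1> = 5/sqrt(10), <v, e_2> = -15/sqrt(30), <v, e_3> = -30/sqrt(195).
Square and sum: Σ |<v, e_j>|^2 = 190/13.
Compute ||v||^2 = v·v = 15.
Deficit = 15 − 190/13 = 5/13 ≥ 0, confirming Bessel's inequality. (The deficit equals ||v − Σ <v,e_j> e_j||^2, the squared distance from v to span{e_j}.)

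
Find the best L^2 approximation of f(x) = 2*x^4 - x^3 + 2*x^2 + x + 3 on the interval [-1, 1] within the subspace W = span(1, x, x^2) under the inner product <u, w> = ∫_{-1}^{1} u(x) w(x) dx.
g(x) = 26*x^2/7 + 2*x/5 + 99/35

The best approximation g ∈ W is the orthogonal projection of f onto W. Writing g = a_0 + a_1 x + a_2 x^2, the coefficients solve the normal equations G · a = b where
  G_{ij} = <φ_i, φ_j> and b_i = <f, φ_i>, with φ_0 = 1, φ_1 = x, φ_2 = x^2.
G =
  [2, 0, 2/3]
  [0, 2/3, 0]
  [2/3, 0, 2/5],
b = (122/15, 4/15, 118/35).
Solving gives a_0 = 99/35, a_1 = 2/5, a_2 = 26/7, so
  g(x) = 26*x^2/7 + 2*x/5 + 99/35.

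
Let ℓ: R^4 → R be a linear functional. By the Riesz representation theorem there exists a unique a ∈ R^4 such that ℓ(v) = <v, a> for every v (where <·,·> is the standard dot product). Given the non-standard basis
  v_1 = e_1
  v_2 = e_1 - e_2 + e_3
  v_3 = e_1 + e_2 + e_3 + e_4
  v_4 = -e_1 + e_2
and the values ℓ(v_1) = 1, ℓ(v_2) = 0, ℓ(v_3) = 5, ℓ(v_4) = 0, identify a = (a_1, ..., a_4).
a = (1, 1, 0, 3)

Write a = (a_1, ..., a_4) in the standard basis. For each basis vector v_i, ℓ(v_i) = <v_i, a> is a linear equation in the a_j's. Collect the n equations into a matrix system V a = ℓ, where row i of V is v_i (expressed in the standard basis). Since V is invertible (lower-triangular with 1s on the diagonal, up to permutation), solve by back-substitution:
  V =
[[1, 0, 0, 0],
 [1, -1, 1, 0],
 [1, 1, 1, 1],
 [-1, 1, 0, 0]]
  V a = (1, 0, 5, 0)
Solving gives a = (1, 1, 0, 3).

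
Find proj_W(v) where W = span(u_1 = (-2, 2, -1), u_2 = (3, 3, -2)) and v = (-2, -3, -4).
proj_W(v) = (-317/194, -85/194, 38/97)

Set up U = [u_1 | ... | u_2] ∈ R^(3×2). The projector onto W = col(U) is P = U (U^T U)^(-1) U^T.
Compute U^T U =
  [9, 2]
  [2, 22],
and U^T v = (2, -7).
Solve U^T U · c = U^T v for the coefficients: c = (29/97, -67/194). The projection is proj_W(v) = U c.
Check: (v - proj_W(v)) · u_1 = 0  (should be 0).
Check: (v - proj_W(v)) · u_2 = 0  (should be 0).
Result: proj_W(v) = (-317/194, -85/194, 38/97).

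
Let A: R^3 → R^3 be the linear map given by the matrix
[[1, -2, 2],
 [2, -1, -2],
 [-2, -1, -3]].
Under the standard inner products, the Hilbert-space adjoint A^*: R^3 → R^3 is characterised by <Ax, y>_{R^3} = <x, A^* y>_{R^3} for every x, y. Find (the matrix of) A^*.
A^* = A^T =
[[1, 2, -2],
 [-2, -1, -1],
 [2, -2, -3]]

For real matrices with standard dot products, the defining identity <Ax, y> = <x, A^* y> gives (Ax)^T y = x^T (A^*) y, i.e. x^T A^T y = x^T (A^*) y. Since this holds for all x, y, we must have A^* = A^T. Therefore
A^* =
[[1, 2, -2],
 [-2, -1, -1],
 [2, -2, -3]].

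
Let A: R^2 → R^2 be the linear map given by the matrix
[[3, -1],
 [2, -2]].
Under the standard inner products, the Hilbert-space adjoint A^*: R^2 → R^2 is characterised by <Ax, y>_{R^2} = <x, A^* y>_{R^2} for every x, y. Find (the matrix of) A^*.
A^* = A^T =
[[3, 2],
 [-1, -2]]

For real matrices with standard dot products, the defining identity <Ax, y> = <x, A^* y> gives (Ax)^T y = x^T (A^*) y, i.e. x^T A^T y = x^T (A^*) y. Since this holds for all x, y, we must have A^* = A^T. Therefore
A^* =
[[3, 2],
 [-1, -2]].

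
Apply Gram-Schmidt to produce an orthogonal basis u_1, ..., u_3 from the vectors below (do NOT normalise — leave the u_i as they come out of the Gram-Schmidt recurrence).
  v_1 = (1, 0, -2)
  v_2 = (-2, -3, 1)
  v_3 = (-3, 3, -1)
Orthogonal basis:
  u_1 = (1, 0, -2)
  u_2 = (-6/5, -3, -3/5)
  u_3 = (-10/3, 5/3, -5/3)

Apply the Gram-Schmidt recurrence
  u_1 = v_1
  u_i = v_i − Σ_{j<i} ((v_i · u_j) / (u_j · u_j)) · u_j.

Step by step this gives:
  u_1 = (1, 0, -2)
  u_2 = (-6/5, -3, -3/5)
  u_3 = (-10/3, 5/3, -5/3)

Orthogonality check:
  u_2 · u_1 = 0 (should be 0)
  u_3 · u_1 = 0 (should be 0)
  u_3 · u_2 = 0 (should be 0)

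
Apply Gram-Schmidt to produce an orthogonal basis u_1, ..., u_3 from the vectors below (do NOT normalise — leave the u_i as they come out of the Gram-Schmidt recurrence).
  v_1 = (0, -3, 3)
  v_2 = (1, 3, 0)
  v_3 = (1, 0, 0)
Orthogonal basis:
  u_1 = (0, -3, 3)
  u_2 = (1, 3/2, 3/2)
  u_3 = (9/11, -3/11, -3/11)

Apply the Gram-Schmidt recurrence
  u_1 = v_1
  u_i = v_i − Σ_{j<i} ((v_i · u_j) / (u_j · u_j)) · u_j.

Step by step this gives:
  u_1 = (0, -3, 3)
  u_2 = (1, 3/2, 3/2)
  u_3 = (9/11, -3/11, -3/11)

Orthogonality check:
  u_2 · u_1 = 0 (should be 0)
  u_3 · u_1 = 0 (should be 0)
  u_3 · u_2 = 0 (should be 0)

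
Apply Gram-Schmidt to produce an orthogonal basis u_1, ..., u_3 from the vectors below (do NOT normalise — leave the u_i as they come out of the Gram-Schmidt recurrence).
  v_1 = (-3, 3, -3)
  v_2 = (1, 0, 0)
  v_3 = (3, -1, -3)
Orthogonal basis:
  u_1 = (-3, 3, -3)
  u_2 = (2/3, 1/3, -1/3)
  u_3 = (0, -2, -2)

Apply the Gram-Schmidt recurrence
  u_1 = v_1
  u_i = v_i − Σ_{j<i} ((v_i · u_j) / (u_j · u_j)) · u_j.

Step by step this gives:
  u_1 = (-3, 3, -3)
  u_2 = (2/3, 1/3, -1/3)
  u_3 = (0, -2, -2)

Orthogonality check:
  u_2 · u_1 = 0 (should be 0)
  u_3 · u_1 = 0 (should be 0)
  u_3 · u_2 = 0 (should be 0)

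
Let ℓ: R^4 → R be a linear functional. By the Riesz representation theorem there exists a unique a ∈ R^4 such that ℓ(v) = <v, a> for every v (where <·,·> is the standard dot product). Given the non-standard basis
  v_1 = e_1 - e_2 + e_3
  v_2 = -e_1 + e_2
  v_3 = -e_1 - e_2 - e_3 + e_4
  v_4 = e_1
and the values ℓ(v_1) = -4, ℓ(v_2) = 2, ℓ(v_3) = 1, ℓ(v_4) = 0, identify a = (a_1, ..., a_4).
a = (0, 2, -2, 1)

Write a = (a_1, ..., a_4) in the standard basis. For each basis vector v_i, ℓ(v_i) = <v_i, a> is a linear equation in the a_j's. Collect the n equations into a matrix system V a = ℓ, where row i of V is v_i (expressed in the standard basis). Since V is invertible (lower-triangular with 1s on the diagonal, up to permutation), solve by back-substitution:
  V =
[[1, -1, 1, 0],
 [-1, 1, 0, 0],
 [-1, -1, -1, 1],
 [1, 0, 0, 0]]
  V a = (-4, 2, 1, 0)
Solving gives a = (0, 2, -2, 1).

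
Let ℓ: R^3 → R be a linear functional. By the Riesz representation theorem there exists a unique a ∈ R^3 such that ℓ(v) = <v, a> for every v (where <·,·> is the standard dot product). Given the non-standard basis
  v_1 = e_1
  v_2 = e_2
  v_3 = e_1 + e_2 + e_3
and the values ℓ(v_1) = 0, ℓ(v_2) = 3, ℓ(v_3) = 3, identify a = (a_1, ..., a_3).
a = (0, 3, 0)

Write a = (a_1, ..., a_3) in the standard basis. For each basis vector v_i, ℓ(v_i) = <v_i, a> is a linear equation in the a_j's. Collect the n equations into a matrix system V a = ℓ, where row i of V is v_i (expressed in the standard basis). Since V is invertible (lower-triangular with 1s on the diagonal, up to permutation), solve by back-substitution:
  V =
[[1, 0, 0],
 [0, 1, 0],
 [1, 1, 1]]
  V a = (0, 3, 3)
Solving gives a = (0, 3, 0).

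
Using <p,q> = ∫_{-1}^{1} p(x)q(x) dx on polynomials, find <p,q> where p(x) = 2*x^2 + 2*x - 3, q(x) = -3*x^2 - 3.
<p,q> = 88/5

Expand the product: p(x)·q(x) = -6*x^4 - 6*x^3 + 3*x^2 - 6*x + 9.
∫_{-1}^{1} of each monomial x^k gives [2/(k+1) if k even, 0 if k odd]. Integrating term-by-term (or equivalently evaluating the antiderivative F(x) = -6*x^5/5 - 3*x^4/2 + x^3 - 3*x^2 + 9*x at the endpoints):
  F(1) − F(−1) = 43/10 − (-133/10) = 88/5.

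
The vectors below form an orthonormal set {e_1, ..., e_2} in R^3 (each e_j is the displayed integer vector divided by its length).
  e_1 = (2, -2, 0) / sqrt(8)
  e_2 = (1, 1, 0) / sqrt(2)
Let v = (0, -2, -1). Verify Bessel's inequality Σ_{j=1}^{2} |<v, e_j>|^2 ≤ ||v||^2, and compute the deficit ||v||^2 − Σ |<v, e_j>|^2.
Σ |<v, e_j>|^2 = 4; ||v||^2 = 5; deficit = 1

Write each e_j = u_j / sqrt(<u_j, u_j>) where u_j is the displayed integer vector. Then <v, e_j> = <v, u_j> / sqrt(<u_j, u_j>), so |<v, e_j>|^2 = <v, u_j>^2 / <u_j, u_j>.
Coefficients: <v, e_1> = 4/sqrt(8), <v, e_2> = -2/sqrt(2).
Square and sum: Σ |<v, e_j>|^2 = 4.
Compute ||v||^2 = v·v = 5.
Deficit = 5 − 4 = 1 ≥ 0, confirming Bessel's inequality. (The deficit equals ||v − Σ <v,e_j> e_j||^2, the squared distance from v to span{e_j}.)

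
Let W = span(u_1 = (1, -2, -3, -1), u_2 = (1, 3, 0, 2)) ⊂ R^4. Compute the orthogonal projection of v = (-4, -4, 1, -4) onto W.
proj_W(v) = (-423/161, -779/161, 42/23, -24/7)

Set up U = [u_1 | ... | u_2] ∈ R^(4×2). The projector onto W = col(U) is P = U (U^T U)^(-1) U^T.
Compute U^T U =
  [15, -7]
  [-7, 14],
and U^T v = (5, -24).
Solve U^T U · c = U^T v for the coefficients: c = (-14/23, -325/161). The projection is proj_W(v) = U c.
Check: (v - proj_W(v)) · u_1 = 0  (should be 0).
Check: (v - proj_W(v)) · u_2 = 0  (should be 0).
Result: proj_W(v) = (-423/161, -779/161, 42/23, -24/7).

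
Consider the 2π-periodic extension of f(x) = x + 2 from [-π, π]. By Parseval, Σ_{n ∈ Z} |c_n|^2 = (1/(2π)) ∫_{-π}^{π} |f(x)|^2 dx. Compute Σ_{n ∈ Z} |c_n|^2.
Σ |c_n|^2 = π^2/3 + 4

Expand and integrate term by term over [-π, π]:
  ∫ (x)^2 dx = 1·(2π^3/3); ∫ 2·1·(2)·x dx = 0 (odd integrand); ∫ 2^2 dx = 4·2π.
So (1/(2π)) ∫_{-π}^{π} (x + 2)^2 dx = 1π^2/3 + 4 = π^2/3 + 4.
Parseval ⇒ Σ |c_n|^2 = π^2/3 + 4.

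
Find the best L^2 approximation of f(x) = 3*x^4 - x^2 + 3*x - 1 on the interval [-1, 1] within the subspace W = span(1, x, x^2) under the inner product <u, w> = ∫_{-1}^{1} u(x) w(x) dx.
g(x) = 11*x^2/7 + 3*x - 44/35

The best approximation g ∈ W is the orthogonal projection of f onto W. Writing g = a_0 + a_1 x + a_2 x^2, the coefficients solve the normal equations G · a = b where
  G_{ij} = <φ_i, φ_j> and b_i = <f, φ_i>, with φ_0 = 1, φ_1 = x, φ_2 = x^2.
G =
  [2, 0, 2/3]
  [0, 2/3, 0]
  [2/3, 0, 2/5],
b = (-22/15, 2, -22/105).
Solving gives a_0 = -44/35, a_1 = 3, a_2 = 11/7, so
  g(x) = 11*x^2/7 + 3*x - 44/35.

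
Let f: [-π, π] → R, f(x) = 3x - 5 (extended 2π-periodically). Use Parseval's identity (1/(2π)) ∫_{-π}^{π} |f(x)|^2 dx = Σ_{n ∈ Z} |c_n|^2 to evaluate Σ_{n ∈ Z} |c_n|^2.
Σ |c_n|^2 = 3π^2 + 25

Expand and integrate term by term over [-π, π]:
  ∫ (3x)^2 dx = 9·(2π^3/3); ∫ 2·3·(-5)·x dx = 0 (odd integrand); ∫ (-5)^2 dx = 25·2π.
So (1/(2π)) ∫_{-π}^{π} (3x - 5)^2 dx = 9π^2/3 + 25 = 3π^2 + 25.
Parseval ⇒ Σ |c_n|^2 = 3π^2 + 25.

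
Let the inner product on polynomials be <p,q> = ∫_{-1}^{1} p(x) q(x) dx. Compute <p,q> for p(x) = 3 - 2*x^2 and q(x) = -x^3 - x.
<p,q> = 0

Expand the product: p(x)·q(x) = 2*x^5 - x^3 - 3*x.
∫_{-1}^{1} of each monomial x^k gives [2/(k+1) if k even, 0 if k odd]. Integrating term-by-term (or equivalently evaluating the antiderivative F(x) = x^6/3 - x^4/4 - 3*x^2/2 at the endpoints):
  F(1) − F(−1) = -17/12 − (-17/12) = 0.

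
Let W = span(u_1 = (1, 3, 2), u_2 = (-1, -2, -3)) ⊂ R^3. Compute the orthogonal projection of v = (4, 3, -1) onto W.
proj_W(v) = (2/3, 11/3, -1/3)

Set up U = [u_1 | ... | u_2] ∈ R^(3×2). The projector onto W = col(U) is P = U (U^T U)^(-1) U^T.
Compute U^T U =
  [14, -13]
  [-13, 14],
and U^T v = (11, -7).
Solve U^T U · c = U^T v for the coefficients: c = (7/3, 5/3). The projection is proj_W(v) = U c.
Check: (v - proj_W(v)) · u_1 = 0  (should be 0).
Check: (v - proj_W(v)) · u_2 = 0  (should be 0).
Result: proj_W(v) = (2/3, 11/3, -1/3).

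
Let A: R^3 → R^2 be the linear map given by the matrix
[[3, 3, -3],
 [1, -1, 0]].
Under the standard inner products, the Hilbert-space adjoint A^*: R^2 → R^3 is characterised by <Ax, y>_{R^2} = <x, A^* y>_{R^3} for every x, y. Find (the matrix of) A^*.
A^* = A^T =
[[3, 1],
 [3, -1],
 [-3, 0]]

For real matrices with standard dot products, the defining identity <Ax, y> = <x, A^* y> gives (Ax)^T y = x^T (A^*) y, i.e. x^T A^T y = x^T (A^*) y. Since this holds for all x, y, we must have A^* = A^T. Therefore
A^* =
[[3, 1],
 [3, -1],
 [-3, 0]].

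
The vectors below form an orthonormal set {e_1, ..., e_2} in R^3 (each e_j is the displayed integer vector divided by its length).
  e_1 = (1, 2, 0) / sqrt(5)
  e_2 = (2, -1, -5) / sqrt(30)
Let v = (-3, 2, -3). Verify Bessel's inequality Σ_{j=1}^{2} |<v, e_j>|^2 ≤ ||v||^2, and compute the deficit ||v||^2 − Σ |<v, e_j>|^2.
Σ |<v, e_j>|^2 = 11/6; ||v||^2 = 22; deficit = 121/6

Write each e_j = u_j / sqrt(<u_j, u_j>) where u_j is the displayed integer vector. Then <v, e_j> = <v, u_j> / sqrt(<u_j, u_j>), so |<v, e_j>|^2 = <v, u_j>^2 / <u_j, u_j>.
Coefficients: <v, e_1> = 1/sqrt(5), <v, e_2> = 7/sqrt(30).
Square and sum: Σ |<v, e_j>|^2 = 11/6.
Compute ||v||^2 = v·v = 22.
Deficit = 22 − 11/6 = 121/6 ≥ 0, confirming Bessel's inequality. (The deficit equals ||v − Σ <v,e_j> e_j||^2, the squared distance from v to span{e_j}.)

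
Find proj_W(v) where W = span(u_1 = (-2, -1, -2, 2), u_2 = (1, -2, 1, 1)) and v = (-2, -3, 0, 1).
proj_W(v) = (-61/91, -193/91, -61/91, 191/91)

Set up U = [u_1 | ... | u_2] ∈ R^(4×2). The projector onto W = col(U) is P = U (U^T U)^(-1) U^T.
Compute U^T U =
  [13, 0]
  [0, 7],
and U^T v = (9, 5).
Solve U^T U · c = U^T v for the coefficients: c = (9/13, 5/7). The projection is proj_W(v) = U c.
Check: (v - proj_W(v)) · u_1 = 0  (should be 0).
Check: (v - proj_W(v)) · u_2 = 0  (should be 0).
Result: proj_W(v) = (-61/91, -193/91, -61/91, 191/91).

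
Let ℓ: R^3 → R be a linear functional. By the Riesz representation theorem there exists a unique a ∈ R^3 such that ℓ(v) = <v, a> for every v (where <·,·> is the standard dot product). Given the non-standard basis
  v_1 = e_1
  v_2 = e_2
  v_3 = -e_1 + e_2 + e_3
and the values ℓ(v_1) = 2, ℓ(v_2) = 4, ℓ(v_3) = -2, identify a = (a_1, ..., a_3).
a = (2, 4, -4)

Write a = (a_1, ..., a_3) in the standard basis. For each basis vector v_i, ℓ(v_i) = <v_i, a> is a linear equation in the a_j's. Collect the n equations into a matrix system V a = ℓ, where row i of V is v_i (expressed in the standard basis). Since V is invertible (lower-triangular with 1s on the diagonal, up to permutation), solve by back-substitution:
  V =
[[1, 0, 0],
 [0, 1, 0],
 [-1, 1, 1]]
  V a = (2, 4, -2)
Solving gives a = (2, 4, -4).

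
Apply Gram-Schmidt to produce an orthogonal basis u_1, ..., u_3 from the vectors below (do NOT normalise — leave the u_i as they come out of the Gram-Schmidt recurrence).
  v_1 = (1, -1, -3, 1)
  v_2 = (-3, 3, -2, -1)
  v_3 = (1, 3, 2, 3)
Orthogonal basis:
  u_1 = (1, -1, -3, 1)
  u_2 = (-35/12, 35/12, -9/4, -11/12)
  u_3 = (68/55, 152/55, 168/275, 84/25)

Apply the Gram-Schmidt recurrence
  u_1 = v_1
  u_i = v_i − Σ_{j<i} ((v_i · u_j) / (u_j · u_j)) · u_j.

Step by step this gives:
  u_1 = (1, -1, -3, 1)
  u_2 = (-35/12, 35/12, -9/4, -11/12)
  u_3 = (68/55, 152/55, 168/275, 84/25)

Orthogonality check:
  u_2 · u_1 = 0 (should be 0)
  u_3 · u_1 = 0 (should be 0)
  u_3 · u_2 = 0 (should be 0)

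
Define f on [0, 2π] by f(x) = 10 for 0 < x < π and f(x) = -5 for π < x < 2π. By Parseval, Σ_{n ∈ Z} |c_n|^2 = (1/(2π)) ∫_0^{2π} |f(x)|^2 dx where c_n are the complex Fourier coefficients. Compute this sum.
Σ |c_n|^2 = 125/2

Parseval equates the L^2 energy of f (normalised by 1/(2π)) with the ℓ^2 sum of its Fourier coefficients: (1/(2π)) ∫_0^{2π} |f|^2 = Σ |c_n|^2.
Compute the left side: (1/(2π)) [∫_0^π 10^2 dx + ∫_π^{2π} (-5)^2 dx] = (1/(2π)) · (100π + 25π) = (100 + 25)/2 = 125/2.
So Σ_{n ∈ Z} |c_n|^2 = 125/2.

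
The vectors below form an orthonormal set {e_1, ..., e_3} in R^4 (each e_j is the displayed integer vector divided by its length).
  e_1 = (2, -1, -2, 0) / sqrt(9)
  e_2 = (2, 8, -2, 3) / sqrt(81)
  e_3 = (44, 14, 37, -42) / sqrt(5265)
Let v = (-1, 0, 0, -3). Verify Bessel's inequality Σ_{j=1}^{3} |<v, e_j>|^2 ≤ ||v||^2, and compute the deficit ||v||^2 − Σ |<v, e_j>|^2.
Σ |<v, e_j>|^2 = 209/65; ||v||^2 = 10; deficit = 441/65

Write each e_j = u_j / sqrt(<u_j, u_j>) where u_j is the displayed integer vector. Then <v, e_j> = <v, u_j> / sqrt(<u_j, u_j>), so |<v, e_j>|^2 = <v, u_j>^2 / <u_j, u_j>.
Coefficients: <v, e_1> = -2/sqrt(9), <v, e_2> = -11/sqrt(81), <v, e_3> = 82/sqrt(5265).
Square and sum: Σ |<v, e_j>|^2 = 209/65.
Compute ||v||^2 = v·v = 10.
Deficit = 10 − 209/65 = 441/65 ≥ 0, confirming Bessel's inequality. (The deficit equals ||v − Σ <v,e_j> e_j||^2, the squared distance from v to span{e_j}.)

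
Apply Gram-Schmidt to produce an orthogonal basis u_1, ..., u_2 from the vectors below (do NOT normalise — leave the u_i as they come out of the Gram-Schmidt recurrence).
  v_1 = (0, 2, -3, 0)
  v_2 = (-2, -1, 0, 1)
Orthogonal basis:
  u_1 = (0, 2, -3, 0)
  u_2 = (-2, -9/13, -6/13, 1)

Apply the Gram-Schmidt recurrence
  u_1 = v_1
  u_i = v_i − Σ_{j<i} ((v_i · u_j) / (u_j · u_j)) · u_j.

Step by step this gives:
  u_1 = (0, 2, -3, 0)
  u_2 = (-2, -9/13, -6/13, 1)

Orthogonality check:
  u_2 · u_1 = 0 (should be 0)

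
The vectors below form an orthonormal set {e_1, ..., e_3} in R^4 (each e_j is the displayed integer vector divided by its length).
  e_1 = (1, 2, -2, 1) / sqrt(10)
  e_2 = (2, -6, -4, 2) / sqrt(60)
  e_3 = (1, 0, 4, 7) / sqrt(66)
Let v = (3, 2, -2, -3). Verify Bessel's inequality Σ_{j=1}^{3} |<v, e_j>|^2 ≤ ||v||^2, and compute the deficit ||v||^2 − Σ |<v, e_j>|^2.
Σ |<v, e_j>|^2 = 186/11; ||v||^2 = 26; deficit = 100/11

Write each e_j = u_j / sqrt(<u_j, u_j>) where u_j is the displayed integer vector. Then <v, e_j> = <v, u_j> / sqrt(<u_j, u_j>), so |<v, e_j>|^2 = <v, u_j>^2 / <u_j, u_j>.
Coefficients: <v, e_1> = 8/sqrt(10), <v, e_2> = -4/sqrt(60), <v, e_3> = -26/sqrt(66).
Square and sum: Σ |<v, e_j>|^2 = 186/11.
Compute ||v||^2 = v·v = 26.
Deficit = 26 − 186/11 = 100/11 ≥ 0, confirming Bessel's inequality. (The deficit equals ||v − Σ <v,e_j> e_j||^2, the squared distance from v to span{e_j}.)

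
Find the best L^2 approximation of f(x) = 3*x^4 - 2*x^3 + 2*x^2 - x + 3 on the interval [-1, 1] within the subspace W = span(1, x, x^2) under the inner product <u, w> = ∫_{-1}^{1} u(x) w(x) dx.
g(x) = 32*x^2/7 - 11*x/5 + 96/35

The best approximation g ∈ W is the orthogonal projection of f onto W. Writing g = a_0 + a_1 x + a_2 x^2, the coefficients solve the normal equations G · a = b where
  G_{ij} = <φ_i, φ_j> and b_i = <f, φ_i>, with φ_0 = 1, φ_1 = x, φ_2 = x^2.
G =
  [2, 0, 2/3]
  [0, 2/3, 0]
  [2/3, 0, 2/5],
b = (128/15, -22/15, 128/35).
Solving gives a_0 = 96/35, a_1 = -11/5, a_2 = 32/7, so
  g(x) = 32*x^2/7 - 11*x/5 + 96/35.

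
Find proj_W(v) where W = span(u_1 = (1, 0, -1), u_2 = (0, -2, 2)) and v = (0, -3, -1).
proj_W(v) = (4/3, -5/3, 1/3)

Set up U = [u_1 | ... | u_2] ∈ R^(3×2). The projector onto W = col(U) is P = U (U^T U)^(-1) U^T.
Compute U^T U =
  [2, -2]
  [-2, 8],
and U^T v = (1, 4).
Solve U^T U · c = U^T v for the coefficients: c = (4/3, 5/6). The projection is proj_W(v) = U c.
Check: (v - proj_W(v)) · u_1 = 0  (should be 0).
Check: (v - proj_W(v)) · u_2 = 0  (should be 0).
Result: proj_W(v) = (4/3, -5/3, 1/3).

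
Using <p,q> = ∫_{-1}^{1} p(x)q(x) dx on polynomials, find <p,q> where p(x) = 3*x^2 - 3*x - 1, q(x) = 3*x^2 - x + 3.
<p,q> = 18/5

Expand the product: p(x)·q(x) = 9*x^4 - 12*x^3 + 9*x^2 - 8*x - 3.
∫_{-1}^{1} of each monomial x^k gives [2/(k+1) if k even, 0 if k odd]. Integrating term-by-term (or equivalently evaluating the antiderivative F(x) = 9*x^5/5 - 3*x^4 + 3*x^3 - 4*x^2 - 3*x at the endpoints):
  F(1) − F(−1) = -26/5 − (-44/5) = 18/5.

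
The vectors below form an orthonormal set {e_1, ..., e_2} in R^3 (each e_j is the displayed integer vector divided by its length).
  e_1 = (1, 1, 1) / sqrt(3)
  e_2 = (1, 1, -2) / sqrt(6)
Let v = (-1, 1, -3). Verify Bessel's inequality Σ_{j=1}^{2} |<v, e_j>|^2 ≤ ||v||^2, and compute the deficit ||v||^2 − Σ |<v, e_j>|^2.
Σ |<v, e_j>|^2 = 9; ||v||^2 = 11; deficit = 2

Write each e_j = u_j / sqrt(<u_j, u_j>) where u_j is the displayed integer vector. Then <v, e_j> = <v, u_j> / sqrt(<u_j, u_j>), so |<v, e_j>|^2 = <v, u_j>^2 / <u_j, u_j>.
Coefficients: <v, e_1> = -3/sqrt(3), <v, e_2> = 6/sqrt(6).
Square and sum: Σ |<v, e_j>|^2 = 9.
Compute ||v||^2 = v·v = 11.
Deficit = 11 − 9 = 2 ≥ 0, confirming Bessel's inequality. (The deficit equals ||v − Σ <v,e_j> e_j||^2, the squared distance from v to span{e_j}.)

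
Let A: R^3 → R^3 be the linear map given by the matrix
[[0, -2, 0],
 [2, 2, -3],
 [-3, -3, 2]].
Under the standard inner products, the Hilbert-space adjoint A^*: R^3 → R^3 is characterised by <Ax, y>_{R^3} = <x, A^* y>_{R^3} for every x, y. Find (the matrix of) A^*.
A^* = A^T =
[[0, 2, -3],
 [-2, 2, -3],
 [0, -3, 2]]

For real matrices with standard dot products, the defining identity <Ax, y> = <x, A^* y> gives (Ax)^T y = x^T (A^*) y, i.e. x^T A^T y = x^T (A^*) y. Since this holds for all x, y, we must have A^* = A^T. Therefore
A^* =
[[0, 2, -3],
 [-2, 2, -3],
 [0, -3, 2]].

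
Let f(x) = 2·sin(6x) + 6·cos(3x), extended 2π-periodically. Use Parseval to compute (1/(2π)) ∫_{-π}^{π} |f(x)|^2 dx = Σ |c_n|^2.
Σ |c_n|^2 = 20

Expand |f|^2 and use orthogonality of {sin(nx), cos(mx)} on [-π, π]:
  ∫_{-π}^{π} sin(nx)^2 dx = π, ∫ cos(mx)^2 dx = π, and cross terms integrate to 0.
So ∫_{-π}^{π} f(x)^2 dx = 2^2 · π + 6^2 · π = (4 + 36)π.
Divide by 2π: (4 + 36)/2 = 20.
By Parseval, this equals Σ |c_n|^2.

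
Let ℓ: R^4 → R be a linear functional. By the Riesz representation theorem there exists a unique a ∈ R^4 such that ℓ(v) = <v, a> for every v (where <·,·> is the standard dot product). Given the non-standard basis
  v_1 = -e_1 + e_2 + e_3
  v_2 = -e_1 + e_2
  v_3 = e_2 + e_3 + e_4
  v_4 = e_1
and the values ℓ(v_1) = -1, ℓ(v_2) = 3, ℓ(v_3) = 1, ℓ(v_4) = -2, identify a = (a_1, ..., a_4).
a = (-2, 1, -4, 4)

Write a = (a_1, ..., a_4) in the standard basis. For each basis vector v_i, ℓ(v_i) = <v_i, a> is a linear equation in the a_j's. Collect the n equations into a matrix system V a = ℓ, where row i of V is v_i (expressed in the standard basis). Since V is invertible (lower-triangular with 1s on the diagonal, up to permutation), solve by back-substitution:
  V =
[[-1, 1, 1, 0],
 [-1, 1, 0, 0],
 [0, 1, 1, 1],
 [1, 0, 0, 0]]
  V a = (-1, 3, 1, -2)
Solving gives a = (-2, 1, -4, 4).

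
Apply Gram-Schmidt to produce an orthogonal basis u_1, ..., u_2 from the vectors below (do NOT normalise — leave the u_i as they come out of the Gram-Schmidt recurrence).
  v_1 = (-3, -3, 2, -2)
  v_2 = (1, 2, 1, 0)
Orthogonal basis:
  u_1 = (-3, -3, 2, -2)
  u_2 = (5/26, 31/26, 20/13, -7/13)

Apply the Gram-Schmidt recurrence
  u_1 = v_1
  u_i = v_i − Σ_{j<i} ((v_i · u_j) / (u_j · u_j)) · u_j.

Step by step this gives:
  u_1 = (-3, -3, 2, -2)
  u_2 = (5/26, 31/26, 20/13, -7/13)

Orthogonality check:
  u_2 · u_1 = 0 (should be 0)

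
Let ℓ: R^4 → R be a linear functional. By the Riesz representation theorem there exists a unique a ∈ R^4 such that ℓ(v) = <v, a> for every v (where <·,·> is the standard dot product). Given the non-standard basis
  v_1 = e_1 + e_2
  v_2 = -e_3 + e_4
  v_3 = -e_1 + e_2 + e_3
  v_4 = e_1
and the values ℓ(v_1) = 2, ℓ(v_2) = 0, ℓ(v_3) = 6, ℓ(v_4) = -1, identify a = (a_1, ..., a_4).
a = (-1, 3, 2, 2)

Write a = (a_1, ..., a_4) in the standard basis. For each basis vector v_i, ℓ(v_i) = <v_i, a> is a linear equation in the a_j's. Collect the n equations into a matrix system V a = ℓ, where row i of V is v_i (expressed in the standard basis). Since V is invertible (lower-triangular with 1s on the diagonal, up to permutation), solve by back-substitution:
  V =
[[1, 1, 0, 0],
 [0, 0, -1, 1],
 [-1, 1, 1, 0],
 [1, 0, 0, 0]]
  V a = (2, 0, 6, -1)
Solving gives a = (-1, 3, 2, 2).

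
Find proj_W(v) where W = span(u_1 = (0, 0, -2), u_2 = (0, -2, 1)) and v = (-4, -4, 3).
proj_W(v) = (0, -4, 3)

Set up U = [u_1 | ... | u_2] ∈ R^(3×2). The projector onto W = col(U) is P = U (U^T U)^(-1) U^T.
Compute U^T U =
  [4, -2]
  [-2, 5],
and U^T v = (-6, 11).
Solve U^T U · c = U^T v for the coefficients: c = (-1/2, 2). The projection is proj_W(v) = U c.
Check: (v - proj_W(v)) · u_1 = 0  (should be 0).
Check: (v - proj_W(v)) · u_2 = 0  (should be 0).
Result: proj_W(v) = (0, -4, 3).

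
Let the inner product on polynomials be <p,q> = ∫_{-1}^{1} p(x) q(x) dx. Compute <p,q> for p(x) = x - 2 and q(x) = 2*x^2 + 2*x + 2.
<p,q> = -28/3

Expand the product: p(x)·q(x) = 2*x^3 - 2*x^2 - 2*x - 4.
∫_{-1}^{1} of each monomial x^k gives [2/(k+1) if k even, 0 if k odd]. Integrating term-by-term (or equivalently evaluating the antiderivative F(x) = x^4/2 - 2*x^3/3 - x^2 - 4*x at the endpoints):
  F(1) − F(−1) = -31/6 − (25/6) = -28/3.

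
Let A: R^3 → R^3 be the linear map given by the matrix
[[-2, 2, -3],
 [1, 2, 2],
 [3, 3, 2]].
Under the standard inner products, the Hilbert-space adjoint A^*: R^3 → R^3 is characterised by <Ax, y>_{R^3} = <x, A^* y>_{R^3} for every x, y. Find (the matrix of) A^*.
A^* = A^T =
[[-2, 1, 3],
 [2, 2, 3],
 [-3, 2, 2]]

For real matrices with standard dot products, the defining identity <Ax, y> = <x, A^* y> gives (Ax)^T y = x^T (A^*) y, i.e. x^T A^T y = x^T (A^*) y. Since this holds for all x, y, we must have A^* = A^T. Therefore
A^* =
[[-2, 1, 3],
 [2, 2, 3],
 [-3, 2, 2]].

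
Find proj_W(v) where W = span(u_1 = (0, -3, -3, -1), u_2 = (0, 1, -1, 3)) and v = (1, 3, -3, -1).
proj_W(v) = (0, 0, -3/5, 4/5)

Set up U = [u_1 | ... | u_2] ∈ R^(4×2). The projector onto W = col(U) is P = U (U^T U)^(-1) U^T.
Compute U^T U =
  [19, -3]
  [-3, 11],
and U^T v = (1, 3).
Solve U^T U · c = U^T v for the coefficients: c = (1/10, 3/10). The projection is proj_W(v) = U c.
Check: (v - proj_W(v)) · u_1 = 0  (should be 0).
Check: (v - proj_W(v)) · u_2 = 0  (should be 0).
Result: proj_W(v) = (0, 0, -3/5, 4/5).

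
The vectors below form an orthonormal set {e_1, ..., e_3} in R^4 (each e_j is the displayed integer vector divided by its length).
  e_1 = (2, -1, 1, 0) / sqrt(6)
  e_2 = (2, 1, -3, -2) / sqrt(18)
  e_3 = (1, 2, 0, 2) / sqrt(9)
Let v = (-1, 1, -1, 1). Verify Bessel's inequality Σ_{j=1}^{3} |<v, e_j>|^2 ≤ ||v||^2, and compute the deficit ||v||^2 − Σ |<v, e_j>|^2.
Σ |<v, e_j>|^2 = 11/3; ||v||^2 = 4; deficit = 1/3

Write each e_j = u_j / sqrt(<u_j, u_j>) where u_j is the displayed integer vector. Then <v, e_j> = <v, u_j> / sqrt(<u_j, u_j>), so |<v, e_j>|^2 = <v, u_j>^2 / <u_j, u_j>.
Coefficients: <v, e_1> = -4/sqrt(6), <v, e_2> = 0/sqrt(18), <v, e_3> = 3/sqrt(9).
Square and sum: Σ |<v, e_j>|^2 = 11/3.
Compute ||v||^2 = v·v = 4.
Deficit = 4 − 11/3 = 1/3 ≥ 0, confirming Bessel's inequality. (The deficit equals ||v − Σ <v,e_j> e_j||^2, the squared distance from v to span{e_j}.)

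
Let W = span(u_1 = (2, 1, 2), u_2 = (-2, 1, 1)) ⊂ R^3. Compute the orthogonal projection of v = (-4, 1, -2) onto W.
proj_W(v) = (-222/53, -7/53, -66/53)

Set up U = [u_1 | ... | u_2] ∈ R^(3×2). The projector onto W = col(U) is P = U (U^T U)^(-1) U^T.
Compute U^T U =
  [9, -1]
  [-1, 6],
and U^T v = (-11, 7).
Solve U^T U · c = U^T v for the coefficients: c = (-59/53, 52/53). The projection is proj_W(v) = U c.
Check: (v - proj_W(v)) · u_1 = 0  (should be 0).
Check: (v - proj_W(v)) · u_2 = 0  (should be 0).
Result: proj_W(v) = (-222/53, -7/53, -66/53).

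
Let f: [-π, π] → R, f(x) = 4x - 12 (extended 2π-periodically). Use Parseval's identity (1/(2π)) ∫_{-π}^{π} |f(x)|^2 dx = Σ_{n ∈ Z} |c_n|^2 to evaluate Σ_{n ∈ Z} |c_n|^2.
Σ |c_n|^2 = 16π^2/3 + 144

Expand and integrate term by term over [-π, π]:
  ∫ (4x)^2 dx = 16·(2π^3/3); ∫ 2·4·(-12)·x dx = 0 (odd integrand); ∫ (-12)^2 dx = 144·2π.
So (1/(2π)) ∫_{-π}^{π} (4x - 12)^2 dx = 16π^2/3 + 144 = 16π^2/3 + 144.
Parseval ⇒ Σ |c_n|^2 = 16π^2/3 + 144.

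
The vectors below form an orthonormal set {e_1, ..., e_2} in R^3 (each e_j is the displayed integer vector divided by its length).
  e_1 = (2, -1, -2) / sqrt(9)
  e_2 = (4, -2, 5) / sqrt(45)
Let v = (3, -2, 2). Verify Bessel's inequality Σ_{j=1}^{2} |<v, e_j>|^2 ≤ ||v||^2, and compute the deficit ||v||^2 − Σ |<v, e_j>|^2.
Σ |<v, e_j>|^2 = 84/5; ||v||^2 = 17; deficit = 1/5

Write each e_j = u_j / sqrt(<u_j, u_j>) where u_j is the displayed integer vector. Then <v, e_j> = <v, u_j> / sqrt(<u_j, u_j>), so |<v, e_j>|^2 = <v, u_j>^2 / <u_j, u_j>.
Coefficients: <v, e_1> = 4/sqrt(9), <v, e_2> = 26/sqrt(45).
Square and sum: Σ |<v, e_j>|^2 = 84/5.
Compute ||v||^2 = v·v = 17.
Deficit = 17 − 84/5 = 1/5 ≥ 0, confirming Bessel's inequality. (The deficit equals ||v − Σ <v,e_j> e_j||^2, the squared distance from v to span{e_j}.)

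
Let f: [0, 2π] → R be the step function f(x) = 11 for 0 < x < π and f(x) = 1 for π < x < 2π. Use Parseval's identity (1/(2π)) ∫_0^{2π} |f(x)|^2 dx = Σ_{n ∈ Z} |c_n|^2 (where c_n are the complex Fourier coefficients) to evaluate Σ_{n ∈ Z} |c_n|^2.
Σ |c_n|^2 = 61

Parseval equates the L^2 energy of f (normalised by 1/(2π)) with the ℓ^2 sum of its Fourier coefficients: (1/(2π)) ∫_0^{2π} |f|^2 = Σ |c_n|^2.
Compute the left side: (1/(2π)) [∫_0^π 11^2 dx + ∫_π^{2π} 1^2 dx] = (1/(2π)) · (121π + 1π) = (121 + 1)/2 = 61.
So Σ_{n ∈ Z} |c_n|^2 = 61.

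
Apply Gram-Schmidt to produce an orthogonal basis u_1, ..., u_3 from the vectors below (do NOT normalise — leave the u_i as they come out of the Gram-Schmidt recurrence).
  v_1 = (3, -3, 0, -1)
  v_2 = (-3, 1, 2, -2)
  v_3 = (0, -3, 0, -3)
Orthogonal basis:
  u_1 = (3, -3, 0, -1)
  u_2 = (-27/19, -11/19, 2, -48/19)
  u_3 = (-207/242, -15/22, -177/121, -63/121)

Apply the Gram-Schmidt recurrence
  u_1 = v_1
  u_i = v_i − Σ_{j<i} ((v_i · u_j) / (u_j · u_j)) · u_j.

Step by step this gives:
  u_1 = (3, -3, 0, -1)
  u_2 = (-27/19, -11/19, 2, -48/19)
  u_3 = (-207/242, -15/22, -177/121, -63/121)

Orthogonality check:
  u_2 · u_1 = 0 (should be 0)
  u_3 · u_1 = 0 (should be 0)
  u_3 · u_2 = 0 (should be 0)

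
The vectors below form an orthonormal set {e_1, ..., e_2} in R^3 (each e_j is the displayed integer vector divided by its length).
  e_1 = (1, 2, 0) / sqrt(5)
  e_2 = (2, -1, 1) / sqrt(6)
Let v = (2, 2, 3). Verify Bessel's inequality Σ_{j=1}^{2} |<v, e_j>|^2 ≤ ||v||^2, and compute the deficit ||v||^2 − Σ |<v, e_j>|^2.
Σ |<v, e_j>|^2 = 341/30; ||v||^2 = 17; deficit = 169/30

Write each e_j = u_j / sqrt(<u_j, u_j>) where u_j is the displayed integer vector. Then <v, e_j> = <v, u_j> / sqrt(<u_j, u_j>), so |<v, e_j>|^2 = <v, u_j>^2 / <u_j, u_j>.
Coefficients: <v, e_1> = 6/sqrt(5), <v, e_2> = 5/sqrt(6).
Square and sum: Σ |<v, e_j>|^2 = 341/30.
Compute ||v||^2 = v·v = 17.
Deficit = 17 − 341/30 = 169/30 ≥ 0, confirming Bessel's inequality. (The deficit equals ||v − Σ <v,e_j> e_j||^2, the squared distance from v to span{e_j}.)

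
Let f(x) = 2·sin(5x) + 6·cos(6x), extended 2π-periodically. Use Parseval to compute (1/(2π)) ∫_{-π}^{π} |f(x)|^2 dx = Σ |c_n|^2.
Σ |c_n|^2 = 20

Expand |f|^2 and use orthogonality of {sin(nx), cos(mx)} on [-π, π]:
  ∫_{-π}^{π} sin(nx)^2 dx = π, ∫ cos(mx)^2 dx = π, and cross terms integrate to 0.
So ∫_{-π}^{π} f(x)^2 dx = 2^2 · π + 6^2 · π = (4 + 36)π.
Divide by 2π: (4 + 36)/2 = 20.
By Parseval, this equals Σ |c_n|^2.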